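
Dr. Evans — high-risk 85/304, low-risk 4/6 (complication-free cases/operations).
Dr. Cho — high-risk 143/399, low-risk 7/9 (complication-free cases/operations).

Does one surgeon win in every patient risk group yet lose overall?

High-risk: Dr. Evans 85/304 = 28.0%, Dr. Cho 143/399 = 35.8% → Dr. Cho
Low-risk: Dr. Evans 4/6 = 66.7%, Dr. Cho 7/9 = 77.8% → Dr. Cho
Overall: Dr. Evans 89/310 = 28.7%, Dr. Cho 150/408 = 36.8% → Dr. Cho
Dr. Cho wins overall and in every patient risk group — no reversal.

No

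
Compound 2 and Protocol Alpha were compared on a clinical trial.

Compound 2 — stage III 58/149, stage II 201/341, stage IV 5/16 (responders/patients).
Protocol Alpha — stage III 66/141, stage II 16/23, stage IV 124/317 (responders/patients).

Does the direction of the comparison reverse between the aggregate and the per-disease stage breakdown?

Stage III: Compound 2 58/149 = 38.9%, Protocol Alpha 66/141 = 46.8% → Protocol Alpha
Stage II: Compound 2 201/341 = 58.9%, Protocol Alpha 16/23 = 69.6% → Protocol Alpha
Stage IV: Compound 2 5/16 = 31.2%, Protocol Alpha 124/317 = 39.1% → Protocol Alpha
Overall: Compound 2 264/506 = 52.2%, Protocol Alpha 206/481 = 42.8% → Compound 2
Protocol Alpha wins each disease group but Compound 2 wins overall — the comparison reverses. Protocol Alpha's patients skew toward stage IV, which has a lower base rate.

Yes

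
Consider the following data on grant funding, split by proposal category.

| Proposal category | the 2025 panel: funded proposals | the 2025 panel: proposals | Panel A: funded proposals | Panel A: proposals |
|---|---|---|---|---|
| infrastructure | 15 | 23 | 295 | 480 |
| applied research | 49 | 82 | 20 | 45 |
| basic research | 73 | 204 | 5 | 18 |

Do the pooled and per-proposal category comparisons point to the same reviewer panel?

No

Infrastructure: the 2025 panel 15/23 = 65.2%, Panel A 295/480 = 61.5% → the 2025 panel
Applied research: the 2025 panel 49/82 = 59.8%, Panel A 20/45 = 44.4% → the 2025 panel
Basic research: the 2025 panel 73/204 = 35.8%, Panel A 5/18 = 27.8% → the 2025 panel
Overall: the 2025 panel 137/309 = 44.3%, Panel A 320/543 = 58.9% → Panel A
The 2025 panel wins each proposal group but Panel A wins overall — the comparison reverses. The 2025 panel's proposals skew toward basic research, which has a lower base rate.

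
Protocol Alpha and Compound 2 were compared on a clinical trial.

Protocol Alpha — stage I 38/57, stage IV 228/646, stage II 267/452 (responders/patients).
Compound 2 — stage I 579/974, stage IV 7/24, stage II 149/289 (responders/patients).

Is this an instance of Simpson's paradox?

Stage I: Protocol Alpha 38/57 = 66.7%, Compound 2 579/974 = 59.4% → Protocol Alpha
Stage IV: Protocol Alpha 228/646 = 35.3%, Compound 2 7/24 = 29.2% → Protocol Alpha
Stage II: Protocol Alpha 267/452 = 59.1%, Compound 2 149/289 = 51.6% → Protocol Alpha
Overall: Protocol Alpha 533/1155 = 46.1%, Compound 2 735/1287 = 57.1% → Compound 2
Protocol Alpha wins each disease group but Compound 2 wins overall — the comparison reverses. Protocol Alpha's patients skew toward stage IV, which has a lower base rate.

Yes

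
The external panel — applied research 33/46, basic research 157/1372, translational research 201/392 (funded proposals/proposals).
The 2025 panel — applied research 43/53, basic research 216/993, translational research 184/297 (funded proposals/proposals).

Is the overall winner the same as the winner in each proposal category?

Applied research: the external panel 33/46 = 71.7%, the 2025 panel 43/53 = 81.1% → the 2025 panel
Basic research: the external panel 157/1372 = 11.4%, the 2025 panel 216/993 = 21.8% → the 2025 panel
Translational research: the external panel 201/392 = 51.3%, the 2025 panel 184/297 = 62.0% → the 2025 panel
Overall: the external panel 391/1810 = 21.6%, the 2025 panel 443/1343 = 33.0% → the 2025 panel
The 2025 panel wins overall and in every proposal group — no reversal.

Yes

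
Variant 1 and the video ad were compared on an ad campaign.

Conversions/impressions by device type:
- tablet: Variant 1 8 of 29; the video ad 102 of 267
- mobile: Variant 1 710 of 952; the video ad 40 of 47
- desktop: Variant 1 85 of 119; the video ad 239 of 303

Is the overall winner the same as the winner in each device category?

Tablet: Variant 1 8/29 = 27.6%, the video ad 102/267 = 38.2% → the video ad
Mobile: Variant 1 710/952 = 74.6%, the video ad 40/47 = 85.1% → the video ad
Desktop: Variant 1 85/119 = 71.4%, the video ad 239/303 = 78.9% → the video ad
Overall: Variant 1 803/1100 = 73.0%, the video ad 381/617 = 61.8% → Variant 1
The video ad wins each device group but Variant 1 wins overall — the comparison reverses. The video ad's impressions skew toward tablet, which has a lower base rate.

No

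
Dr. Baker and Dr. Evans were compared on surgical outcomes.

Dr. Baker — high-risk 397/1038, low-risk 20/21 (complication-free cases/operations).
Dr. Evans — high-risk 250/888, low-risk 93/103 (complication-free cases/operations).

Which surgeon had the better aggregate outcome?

High-risk: Dr. Baker 397/1038 = 38.2%, Dr. Evans 250/888 = 28.2% → Dr. Baker
Low-risk: Dr. Baker 20/21 = 95.2%, Dr. Evans 93/103 = 90.3% → Dr. Baker
Overall: Dr. Baker 417/1059 = 39.4%, Dr. Evans 343/991 = 34.6% → Dr. Baker

Dr. Baker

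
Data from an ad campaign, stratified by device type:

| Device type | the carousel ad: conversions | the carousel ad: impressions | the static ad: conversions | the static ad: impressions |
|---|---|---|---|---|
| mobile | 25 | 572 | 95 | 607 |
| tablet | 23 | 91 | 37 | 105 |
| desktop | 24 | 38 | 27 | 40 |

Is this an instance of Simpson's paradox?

Mobile: the carousel ad 25/572 = 4.4%, the static ad 95/607 = 15.7% → the static ad
Tablet: the carousel ad 23/91 = 25.3%, the static ad 37/105 = 35.2% → the static ad
Desktop: the carousel ad 24/38 = 63.2%, the static ad 27/40 = 67.5% → the static ad
Overall: the carousel ad 72/701 = 10.3%, the static ad 159/752 = 21.1% → the static ad
The static ad wins overall and in every device group — no reversal.

No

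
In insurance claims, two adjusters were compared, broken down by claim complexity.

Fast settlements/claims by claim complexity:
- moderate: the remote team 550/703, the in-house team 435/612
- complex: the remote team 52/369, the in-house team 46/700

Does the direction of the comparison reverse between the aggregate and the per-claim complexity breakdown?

Moderate: the remote team 550/703 = 78.2%, the in-house team 435/612 = 71.1% → the remote team
Complex: the remote team 52/369 = 14.1%, the in-house team 46/700 = 6.6% → the remote team
Overall: the remote team 602/1072 = 56.2%, the in-house team 481/1312 = 36.7% → the remote team
The remote team wins overall and in every claim group — no reversal.

No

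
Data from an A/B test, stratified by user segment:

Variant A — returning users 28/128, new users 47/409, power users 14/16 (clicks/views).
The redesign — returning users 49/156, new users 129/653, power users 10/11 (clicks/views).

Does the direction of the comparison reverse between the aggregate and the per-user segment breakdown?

No

Returning users: Variant A 28/128 = 21.9%, the redesign 49/156 = 31.4% → the redesign
New users: Variant A 47/409 = 11.5%, the redesign 129/653 = 19.8% → the redesign
Power users: Variant A 14/16 = 87.5%, the redesign 10/11 = 90.9% → the redesign
Overall: Variant A 89/553 = 16.1%, the redesign 188/820 = 22.9% → the redesign
The redesign wins overall and in every user group — no reversal.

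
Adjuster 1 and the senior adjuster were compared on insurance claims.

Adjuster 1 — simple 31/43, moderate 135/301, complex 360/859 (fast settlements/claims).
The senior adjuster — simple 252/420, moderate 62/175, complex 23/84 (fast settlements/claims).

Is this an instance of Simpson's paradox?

Simple: Adjuster 1 31/43 = 72.1%, the senior adjuster 252/420 = 60.0% → Adjuster 1
Moderate: Adjuster 1 135/301 = 44.9%, the senior adjuster 62/175 = 35.4% → Adjuster 1
Complex: Adjuster 1 360/859 = 41.9%, the senior adjuster 23/84 = 27.4% → Adjuster 1
Overall: Adjuster 1 526/1203 = 43.7%, the senior adjuster 337/679 = 49.6% → the senior adjuster
Adjuster 1 wins each claim group but the senior adjuster wins overall — the comparison reverses. Adjuster 1's claims skew toward complex, which has a lower base rate.

Yes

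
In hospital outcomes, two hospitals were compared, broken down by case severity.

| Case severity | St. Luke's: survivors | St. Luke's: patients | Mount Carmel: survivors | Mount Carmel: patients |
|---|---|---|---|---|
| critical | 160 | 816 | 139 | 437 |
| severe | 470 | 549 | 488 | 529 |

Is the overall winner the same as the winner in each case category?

Critical: St. Luke's 160/816 = 19.6%, Mount Carmel 139/437 = 31.8% → Mount Carmel
Severe: St. Luke's 470/549 = 85.6%, Mount Carmel 488/529 = 92.2% → Mount Carmel
Overall: St. Luke's 630/1365 = 46.2%, Mount Carmel 627/966 = 64.9% → Mount Carmel
Mount Carmel wins overall and in every case group — no reversal.

Yes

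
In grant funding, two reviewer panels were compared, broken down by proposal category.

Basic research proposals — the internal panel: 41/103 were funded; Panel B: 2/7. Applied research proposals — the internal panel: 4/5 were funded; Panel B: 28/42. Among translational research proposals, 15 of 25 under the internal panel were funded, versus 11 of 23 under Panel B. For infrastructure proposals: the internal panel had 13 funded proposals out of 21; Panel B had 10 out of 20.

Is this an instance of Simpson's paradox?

Yes

Basic research: the internal panel 41/103 = 39.8%, Panel B 2/7 = 28.6% → the internal panel
Applied research: the internal panel 4/5 = 80.0%, Panel B 28/42 = 66.7% → the internal panel
Translational research: the internal panel 15/25 = 60.0%, Panel B 11/23 = 47.8% → the internal panel
Infrastructure: the internal panel 13/21 = 61.9%, Panel B 10/20 = 50.0% → the internal panel
Overall: the internal panel 73/154 = 47.4%, Panel B 51/92 = 55.4% → Panel B
The internal panel wins each proposal group but Panel B wins overall — the comparison reverses. The internal panel's proposals skew toward basic research, which has a lower base rate.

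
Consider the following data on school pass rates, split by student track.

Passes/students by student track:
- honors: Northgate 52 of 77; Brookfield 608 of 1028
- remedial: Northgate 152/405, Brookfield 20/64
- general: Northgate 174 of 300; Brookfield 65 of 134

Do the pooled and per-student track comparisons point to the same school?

Honors: Northgate 52/77 = 67.5%, Brookfield 608/1028 = 59.1% → Northgate
Remedial: Northgate 152/405 = 37.5%, Brookfield 20/64 = 31.2% → Northgate
General: Northgate 174/300 = 58.0%, Brookfield 65/134 = 48.5% → Northgate
Overall: Northgate 378/782 = 48.3%, Brookfield 693/1226 = 56.5% → Brookfield
Northgate wins each student group but Brookfield wins overall — the comparison reverses. Northgate's students skew toward remedial, which has a lower base rate.

No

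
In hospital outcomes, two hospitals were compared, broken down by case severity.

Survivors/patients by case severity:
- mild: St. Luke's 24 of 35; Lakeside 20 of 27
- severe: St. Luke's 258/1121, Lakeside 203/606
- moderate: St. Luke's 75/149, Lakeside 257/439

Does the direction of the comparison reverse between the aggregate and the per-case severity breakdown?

No

Mild: St. Luke's 24/35 = 68.6%, Lakeside 20/27 = 74.1% → Lakeside
Severe: St. Luke's 258/1121 = 23.0%, Lakeside 203/606 = 33.5% → Lakeside
Moderate: St. Luke's 75/149 = 50.3%, Lakeside 257/439 = 58.5% → Lakeside
Overall: St. Luke's 357/1305 = 27.4%, Lakeside 480/1072 = 44.8% → Lakeside
Lakeside wins overall and in every case group — no reversal.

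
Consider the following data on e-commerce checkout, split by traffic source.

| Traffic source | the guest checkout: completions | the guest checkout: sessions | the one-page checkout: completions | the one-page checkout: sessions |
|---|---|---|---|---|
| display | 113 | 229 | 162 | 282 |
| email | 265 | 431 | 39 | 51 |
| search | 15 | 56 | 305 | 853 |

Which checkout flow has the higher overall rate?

the guest checkout

Display: the guest checkout 113/229 = 49.3%, the one-page checkout 162/282 = 57.4% → the one-page checkout
Email: the guest checkout 265/431 = 61.5%, the one-page checkout 39/51 = 76.5% → the one-page checkout
Search: the guest checkout 15/56 = 26.8%, the one-page checkout 305/853 = 35.8% → the one-page checkout
Overall: the guest checkout 393/716 = 54.9%, the one-page checkout 506/1186 = 42.7% → the guest checkout
(The one-page checkout wins every traffic group but the guest checkout wins overall — the one-page checkout's sessions skew toward the low-rate search group.)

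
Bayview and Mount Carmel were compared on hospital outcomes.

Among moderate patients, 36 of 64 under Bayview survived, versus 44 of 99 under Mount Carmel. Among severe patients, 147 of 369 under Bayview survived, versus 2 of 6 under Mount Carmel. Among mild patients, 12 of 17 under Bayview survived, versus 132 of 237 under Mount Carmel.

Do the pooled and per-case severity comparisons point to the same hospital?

No

Moderate: Bayview 36/64 = 56.2%, Mount Carmel 44/99 = 44.4% → Bayview
Severe: Bayview 147/369 = 39.8%, Mount Carmel 2/6 = 33.3% → Bayview
Mild: Bayview 12/17 = 70.6%, Mount Carmel 132/237 = 55.7% → Bayview
Overall: Bayview 195/450 = 43.3%, Mount Carmel 178/342 = 52.0% → Mount Carmel
Bayview wins each case group but Mount Carmel wins overall — the comparison reverses. Bayview's patients skew toward severe, which has a lower base rate.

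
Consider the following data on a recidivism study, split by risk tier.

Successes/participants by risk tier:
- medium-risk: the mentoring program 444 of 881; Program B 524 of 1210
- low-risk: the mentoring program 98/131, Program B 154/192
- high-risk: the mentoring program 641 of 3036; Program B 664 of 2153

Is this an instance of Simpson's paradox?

Medium-risk: the mentoring program 444/881 = 50.4%, Program B 524/1210 = 43.3% → the mentoring program
Low-risk: the mentoring program 98/131 = 74.8%, Program B 154/192 = 80.2% → Program B
High-risk: the mentoring program 641/3036 = 21.1%, Program B 664/2153 = 30.8% → Program B
Overall: the mentoring program 1183/4048 = 29.2%, Program B 1342/3555 = 37.7% → Program B
Neither sweeps: the mentoring program wins 1 of 3 groups, Program B wins 2. Program B wins overall but not every group — no Simpson reversal.

No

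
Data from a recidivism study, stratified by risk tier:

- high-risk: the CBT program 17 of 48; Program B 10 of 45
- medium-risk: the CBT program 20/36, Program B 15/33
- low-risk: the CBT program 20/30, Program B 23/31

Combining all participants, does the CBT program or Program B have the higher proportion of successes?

the CBT program

High-risk: the CBT program 17/48 = 35.4%, Program B 10/45 = 22.2% → the CBT program
Medium-risk: the CBT program 20/36 = 55.6%, Program B 15/33 = 45.5% → the CBT program
Low-risk: the CBT program 20/30 = 66.7%, Program B 23/31 = 74.2% → Program B
Overall: the CBT program 57/114 = 50.0%, Program B 48/109 = 44.0% → the CBT program
(Neither sweeps every risk group, but the CBT program has the higher pooled rate.)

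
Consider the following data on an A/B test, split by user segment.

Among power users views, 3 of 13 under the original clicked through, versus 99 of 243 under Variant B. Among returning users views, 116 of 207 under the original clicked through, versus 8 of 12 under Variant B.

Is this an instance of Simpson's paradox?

Yes

Power users: the original 3/13 = 23.1%, Variant B 99/243 = 40.7% → Variant B
Returning users: the original 116/207 = 56.0%, Variant B 8/12 = 66.7% → Variant B
Overall: the original 119/220 = 54.1%, Variant B 107/255 = 42.0% → the original
Variant B wins each user group but the original wins overall — the comparison reverses. Variant B's views skew toward power users, which has a lower base rate.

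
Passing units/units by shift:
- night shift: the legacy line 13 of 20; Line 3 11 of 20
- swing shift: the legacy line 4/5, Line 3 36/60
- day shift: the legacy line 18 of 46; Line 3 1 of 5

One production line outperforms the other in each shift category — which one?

the legacy line

Night shift: the legacy line 13/20 = 65.0%, Line 3 11/20 = 55.0% → the legacy line
Swing shift: the legacy line 4/5 = 80.0%, Line 3 36/60 = 60.0% → the legacy line
Day shift: the legacy line 18/46 = 39.1%, Line 3 1/5 = 20.0% → the legacy line
The legacy line has the higher rate in all 3 groups.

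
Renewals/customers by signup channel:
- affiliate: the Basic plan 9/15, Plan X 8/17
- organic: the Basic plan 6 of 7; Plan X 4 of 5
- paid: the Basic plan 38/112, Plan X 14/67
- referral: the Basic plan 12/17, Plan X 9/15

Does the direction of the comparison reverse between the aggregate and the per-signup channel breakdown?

No

Affiliate: the Basic plan 9/15 = 60.0%, Plan X 8/17 = 47.1% → the Basic plan
Organic: the Basic plan 6/7 = 85.7%, Plan X 4/5 = 80.0% → the Basic plan
Paid: the Basic plan 38/112 = 33.9%, Plan X 14/67 = 20.9% → the Basic plan
Referral: the Basic plan 12/17 = 70.6%, Plan X 9/15 = 60.0% → the Basic plan
Overall: the Basic plan 65/151 = 43.0%, Plan X 35/104 = 33.7% → the Basic plan
The Basic plan wins overall and in every signup group — no reversal.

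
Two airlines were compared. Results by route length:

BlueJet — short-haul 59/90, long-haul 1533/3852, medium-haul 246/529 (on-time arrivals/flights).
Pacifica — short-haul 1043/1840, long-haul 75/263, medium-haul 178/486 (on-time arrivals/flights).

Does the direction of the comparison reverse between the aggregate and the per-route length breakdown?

Yes

Short-haul: BlueJet 59/90 = 65.6%, Pacifica 1043/1840 = 56.7% → BlueJet
Long-haul: BlueJet 1533/3852 = 39.8%, Pacifica 75/263 = 28.5% → BlueJet
Medium-haul: BlueJet 246/529 = 46.5%, Pacifica 178/486 = 36.6% → BlueJet
Overall: BlueJet 1838/4471 = 41.1%, Pacifica 1296/2589 = 50.1% → Pacifica
BlueJet wins each route group but Pacifica wins overall — the comparison reverses. BlueJet's flights skew toward long-haul, which has a lower base rate.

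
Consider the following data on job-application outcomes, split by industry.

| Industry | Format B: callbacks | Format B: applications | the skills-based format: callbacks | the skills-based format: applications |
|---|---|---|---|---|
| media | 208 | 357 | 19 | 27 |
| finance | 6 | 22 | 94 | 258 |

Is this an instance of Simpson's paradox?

Media: Format B 208/357 = 58.3%, the skills-based format 19/27 = 70.4% → the skills-based format
Finance: Format B 6/22 = 27.3%, the skills-based format 94/258 = 36.4% → the skills-based format
Overall: Format B 214/379 = 56.5%, the skills-based format 113/285 = 39.6% → Format B
The skills-based format wins each industry group but Format B wins overall — the comparison reverses. The skills-based format's applications skew toward finance, which has a lower base rate.

Yes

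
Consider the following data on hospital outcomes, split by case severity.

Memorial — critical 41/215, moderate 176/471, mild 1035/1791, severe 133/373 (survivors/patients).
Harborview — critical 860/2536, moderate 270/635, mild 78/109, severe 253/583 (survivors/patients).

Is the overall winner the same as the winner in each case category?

No

Critical: Memorial 41/215 = 19.1%, Harborview 860/2536 = 33.9% → Harborview
Moderate: Memorial 176/471 = 37.4%, Harborview 270/635 = 42.5% → Harborview
Mild: Memorial 1035/1791 = 57.8%, Harborview 78/109 = 71.6% → Harborview
Severe: Memorial 133/373 = 35.7%, Harborview 253/583 = 43.4% → Harborview
Overall: Memorial 1385/2850 = 48.6%, Harborview 1461/3863 = 37.8% → Memorial
Harborview wins each case group but Memorial wins overall — the comparison reverses. Harborview's patients skew toward critical, which has a lower base rate.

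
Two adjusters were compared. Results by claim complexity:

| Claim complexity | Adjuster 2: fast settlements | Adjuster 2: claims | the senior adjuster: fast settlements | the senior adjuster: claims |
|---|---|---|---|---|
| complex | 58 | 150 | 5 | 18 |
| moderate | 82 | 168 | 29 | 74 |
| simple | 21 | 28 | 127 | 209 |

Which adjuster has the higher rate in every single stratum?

Complex: Adjuster 2 58/150 = 38.7%, the senior adjuster 5/18 = 27.8% → Adjuster 2
Moderate: Adjuster 2 82/168 = 48.8%, the senior adjuster 29/74 = 39.2% → Adjuster 2
Simple: Adjuster 2 21/28 = 75.0%, the senior adjuster 127/209 = 60.8% → Adjuster 2
Adjuster 2 has the higher rate in all 3 groups.

Adjuster 2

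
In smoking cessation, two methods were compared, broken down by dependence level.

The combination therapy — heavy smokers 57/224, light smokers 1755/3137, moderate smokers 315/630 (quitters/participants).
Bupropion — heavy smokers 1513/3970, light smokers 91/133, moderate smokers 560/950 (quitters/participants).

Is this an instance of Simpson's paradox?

Yes

Heavy smokers: the combination therapy 57/224 = 25.4%, bupropion 1513/3970 = 38.1% → bupropion
Light smokers: the combination therapy 1755/3137 = 55.9%, bupropion 91/133 = 68.4% → bupropion
Moderate smokers: the combination therapy 315/630 = 50.0%, bupropion 560/950 = 58.9% → bupropion
Overall: the combination therapy 2127/3991 = 53.3%, bupropion 2164/5053 = 42.8% → the combination therapy
Bupropion wins each dependence group but the combination therapy wins overall — the comparison reverses. Bupropion's participants skew toward heavy smokers, which has a lower base rate.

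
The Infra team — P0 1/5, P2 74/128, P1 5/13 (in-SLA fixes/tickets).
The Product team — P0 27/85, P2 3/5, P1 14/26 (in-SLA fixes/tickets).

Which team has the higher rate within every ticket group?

P0: the Infra team 1/5 = 20.0%, the Product team 27/85 = 31.8% → the Product team
P2: the Infra team 74/128 = 57.8%, the Product team 3/5 = 60.0% → the Product team
P1: the Infra team 5/13 = 38.5%, the Product team 14/26 = 53.8% → the Product team
The Product team has the higher rate in all 3 groups.

the Product team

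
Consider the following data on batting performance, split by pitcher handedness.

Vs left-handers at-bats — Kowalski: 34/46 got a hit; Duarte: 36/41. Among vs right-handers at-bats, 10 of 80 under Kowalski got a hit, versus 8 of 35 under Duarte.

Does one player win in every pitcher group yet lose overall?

No

Vs left-handers: Kowalski 34/46 = 73.9%, Duarte 36/41 = 87.8% → Duarte
Vs right-handers: Kowalski 10/80 = 12.5%, Duarte 8/35 = 22.9% → Duarte
Overall: Kowalski 44/126 = 34.9%, Duarte 44/76 = 57.9% → Duarte
Duarte wins overall and in every pitcher group — no reversal.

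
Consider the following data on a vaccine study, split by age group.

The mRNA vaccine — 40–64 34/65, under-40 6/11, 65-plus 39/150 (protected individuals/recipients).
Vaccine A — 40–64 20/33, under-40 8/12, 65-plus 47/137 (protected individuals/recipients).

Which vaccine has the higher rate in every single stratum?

Vaccine A

40–64: the mRNA vaccine 34/65 = 52.3%, Vaccine A 20/33 = 60.6% → Vaccine A
Under-40: the mRNA vaccine 6/11 = 54.5%, Vaccine A 8/12 = 66.7% → Vaccine A
65-plus: the mRNA vaccine 39/150 = 26.0%, Vaccine A 47/137 = 34.3% → Vaccine A
Vaccine A has the higher rate in all 3 groups.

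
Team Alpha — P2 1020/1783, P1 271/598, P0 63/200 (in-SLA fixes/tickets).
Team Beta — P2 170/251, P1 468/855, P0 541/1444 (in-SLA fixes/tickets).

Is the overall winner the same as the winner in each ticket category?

P2: Team Alpha 1020/1783 = 57.2%, Team Beta 170/251 = 67.7% → Team Beta
P1: Team Alpha 271/598 = 45.3%, Team Beta 468/855 = 54.7% → Team Beta
P0: Team Alpha 63/200 = 31.5%, Team Beta 541/1444 = 37.5% → Team Beta
Overall: Team Alpha 1354/2581 = 52.5%, Team Beta 1179/2550 = 46.2% → Team Alpha
Team Beta wins each ticket group but Team Alpha wins overall — the comparison reverses. Team Beta's tickets skew toward P0, which has a lower base rate.

No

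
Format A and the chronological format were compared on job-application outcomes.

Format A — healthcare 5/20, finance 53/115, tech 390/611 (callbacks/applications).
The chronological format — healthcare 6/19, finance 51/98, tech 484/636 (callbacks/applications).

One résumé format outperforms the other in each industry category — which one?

Healthcare: Format A 5/20 = 25.0%, the chronological format 6/19 = 31.6% → the chronological format
Finance: Format A 53/115 = 46.1%, the chronological format 51/98 = 52.0% → the chronological format
Tech: Format A 390/611 = 63.8%, the chronological format 484/636 = 76.1% → the chronological format
The chronological format has the higher rate in all 3 groups.

the chronological format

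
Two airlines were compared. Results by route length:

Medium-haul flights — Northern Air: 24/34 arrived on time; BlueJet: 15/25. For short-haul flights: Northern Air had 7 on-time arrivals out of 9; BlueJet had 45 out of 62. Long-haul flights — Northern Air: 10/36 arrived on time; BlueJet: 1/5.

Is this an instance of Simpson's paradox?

Medium-haul: Northern Air 24/34 = 70.6%, BlueJet 15/25 = 60.0% → Northern Air
Short-haul: Northern Air 7/9 = 77.8%, BlueJet 45/62 = 72.6% → Northern Air
Long-haul: Northern Air 10/36 = 27.8%, BlueJet 1/5 = 20.0% → Northern Air
Overall: Northern Air 41/79 = 51.9%, BlueJet 61/92 = 66.3% → BlueJet
Northern Air wins each route group but BlueJet wins overall — the comparison reverses. Northern Air's flights skew toward long-haul, which has a lower base rate.

Yes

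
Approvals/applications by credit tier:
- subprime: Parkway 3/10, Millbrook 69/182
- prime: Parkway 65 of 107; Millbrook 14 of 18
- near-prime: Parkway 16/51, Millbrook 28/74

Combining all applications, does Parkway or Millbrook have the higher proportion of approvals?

Parkway

Subprime: Parkway 3/10 = 30.0%, Millbrook 69/182 = 37.9% → Millbrook
Prime: Parkway 65/107 = 60.7%, Millbrook 14/18 = 77.8% → Millbrook
Near-prime: Parkway 16/51 = 31.4%, Millbrook 28/74 = 37.8% → Millbrook
Overall: Parkway 84/168 = 50.0%, Millbrook 111/274 = 40.5% → Parkway
(Millbrook wins every credit group but Parkway wins overall — Millbrook's applications skew toward the low-rate subprime group.)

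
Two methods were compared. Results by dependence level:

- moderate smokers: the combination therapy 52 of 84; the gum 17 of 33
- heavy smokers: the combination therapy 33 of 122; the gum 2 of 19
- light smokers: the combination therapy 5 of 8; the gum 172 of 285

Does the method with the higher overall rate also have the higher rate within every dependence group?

No

Moderate smokers: the combination therapy 52/84 = 61.9%, the gum 17/33 = 51.5% → the combination therapy
Heavy smokers: the combination therapy 33/122 = 27.0%, the gum 2/19 = 10.5% → the combination therapy
Light smokers: the combination therapy 5/8 = 62.5%, the gum 172/285 = 60.4% → the combination therapy
Overall: the combination therapy 90/214 = 42.1%, the gum 191/337 = 56.7% → the gum
The combination therapy wins each dependence group but the gum wins overall — the comparison reverses. The combination therapy's participants skew toward heavy smokers, which has a lower base rate.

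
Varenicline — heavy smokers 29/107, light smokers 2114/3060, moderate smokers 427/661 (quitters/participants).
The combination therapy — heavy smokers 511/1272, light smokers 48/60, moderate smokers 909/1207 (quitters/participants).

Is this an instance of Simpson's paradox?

Heavy smokers: varenicline 29/107 = 27.1%, the combination therapy 511/1272 = 40.2% → the combination therapy
Light smokers: varenicline 2114/3060 = 69.1%, the combination therapy 48/60 = 80.0% → the combination therapy
Moderate smokers: varenicline 427/661 = 64.6%, the combination therapy 909/1207 = 75.3% → the combination therapy
Overall: varenicline 2570/3828 = 67.1%, the combination therapy 1468/2539 = 57.8% → varenicline
The combination therapy wins each dependence group but varenicline wins overall — the comparison reverses. The combination therapy's participants skew toward heavy smokers, which has a lower base rate.

Yes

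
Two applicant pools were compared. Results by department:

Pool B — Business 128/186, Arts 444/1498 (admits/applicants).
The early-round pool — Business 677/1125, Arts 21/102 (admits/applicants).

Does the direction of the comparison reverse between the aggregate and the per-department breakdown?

Business: Pool B 128/186 = 68.8%, the early-round pool 677/1125 = 60.2% → Pool B
Arts: Pool B 444/1498 = 29.6%, the early-round pool 21/102 = 20.6% → Pool B
Overall: Pool B 572/1684 = 34.0%, the early-round pool 698/1227 = 56.9% → the early-round pool
Pool B wins each department group but the early-round pool wins overall — the comparison reverses. Pool B's applicants skew toward Arts, which has a lower base rate.

Yes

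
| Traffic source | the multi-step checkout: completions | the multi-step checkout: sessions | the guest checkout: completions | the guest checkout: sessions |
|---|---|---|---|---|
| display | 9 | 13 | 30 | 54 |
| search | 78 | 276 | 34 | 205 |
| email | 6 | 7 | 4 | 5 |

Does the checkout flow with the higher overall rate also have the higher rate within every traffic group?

Yes

Display: the multi-step checkout 9/13 = 69.2%, the guest checkout 30/54 = 55.6% → the multi-step checkout
Search: the multi-step checkout 78/276 = 28.3%, the guest checkout 34/205 = 16.6% → the multi-step checkout
Email: the multi-step checkout 6/7 = 85.7%, the guest checkout 4/5 = 80.0% → the multi-step checkout
Overall: the multi-step checkout 93/296 = 31.4%, the guest checkout 68/264 = 25.8% → the multi-step checkout
The multi-step checkout wins overall and in every traffic group — no reversal.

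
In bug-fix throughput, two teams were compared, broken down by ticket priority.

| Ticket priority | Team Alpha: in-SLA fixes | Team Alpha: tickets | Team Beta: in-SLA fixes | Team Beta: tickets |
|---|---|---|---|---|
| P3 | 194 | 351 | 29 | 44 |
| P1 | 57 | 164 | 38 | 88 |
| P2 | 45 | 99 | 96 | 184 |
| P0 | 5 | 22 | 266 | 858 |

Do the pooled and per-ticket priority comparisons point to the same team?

No

P3: Team Alpha 194/351 = 55.3%, Team Beta 29/44 = 65.9% → Team Beta
P1: Team Alpha 57/164 = 34.8%, Team Beta 38/88 = 43.2% → Team Beta
P2: Team Alpha 45/99 = 45.5%, Team Beta 96/184 = 52.2% → Team Beta
P0: Team Alpha 5/22 = 22.7%, Team Beta 266/858 = 31.0% → Team Beta
Overall: Team Alpha 301/636 = 47.3%, Team Beta 429/1174 = 36.5% → Team Alpha
Team Beta wins each ticket group but Team Alpha wins overall — the comparison reverses. Team Beta's tickets skew toward P0, which has a lower base rate.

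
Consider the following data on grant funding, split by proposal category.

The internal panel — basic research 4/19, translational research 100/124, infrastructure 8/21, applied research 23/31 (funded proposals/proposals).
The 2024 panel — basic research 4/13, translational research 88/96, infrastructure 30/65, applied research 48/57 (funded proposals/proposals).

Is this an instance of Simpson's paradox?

Basic research: the internal panel 4/19 = 21.1%, the 2024 panel 4/13 = 30.8% → the 2024 panel
Translational research: the internal panel 100/124 = 80.6%, the 2024 panel 88/96 = 91.7% → the 2024 panel
Infrastructure: the internal panel 8/21 = 38.1%, the 2024 panel 30/65 = 46.2% → the 2024 panel
Applied research: the internal panel 23/31 = 74.2%, the 2024 panel 48/57 = 84.2% → the 2024 panel
Overall: the internal panel 135/195 = 69.2%, the 2024 panel 170/231 = 73.6% → the 2024 panel
The 2024 panel wins overall and in every proposal group — no reversal.

No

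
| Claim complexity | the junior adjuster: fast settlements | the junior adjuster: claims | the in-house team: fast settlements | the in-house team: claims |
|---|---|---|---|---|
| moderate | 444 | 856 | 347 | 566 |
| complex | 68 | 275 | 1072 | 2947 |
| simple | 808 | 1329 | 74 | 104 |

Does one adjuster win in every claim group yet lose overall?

Moderate: the junior adjuster 444/856 = 51.9%, the in-house team 347/566 = 61.3% → the in-house team
Complex: the junior adjuster 68/275 = 24.7%, the in-house team 1072/2947 = 36.4% → the in-house team
Simple: the junior adjuster 808/1329 = 60.8%, the in-house team 74/104 = 71.2% → the in-house team
Overall: the junior adjuster 1320/2460 = 53.7%, the in-house team 1493/3617 = 41.3% → the junior adjuster
The in-house team wins each claim group but the junior adjuster wins overall — the comparison reverses. The in-house team's claims skew toward complex, which has a lower base rate.

Yes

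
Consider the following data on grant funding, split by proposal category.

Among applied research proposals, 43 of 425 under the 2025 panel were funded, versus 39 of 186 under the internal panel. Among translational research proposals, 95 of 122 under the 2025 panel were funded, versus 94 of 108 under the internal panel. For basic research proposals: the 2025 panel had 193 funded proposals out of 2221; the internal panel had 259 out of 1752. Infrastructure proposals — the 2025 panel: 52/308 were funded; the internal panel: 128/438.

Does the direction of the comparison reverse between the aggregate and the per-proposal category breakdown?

No

Applied research: the 2025 panel 43/425 = 10.1%, the internal panel 39/186 = 21.0% → the internal panel
Translational research: the 2025 panel 95/122 = 77.9%, the internal panel 94/108 = 87.0% → the internal panel
Basic research: the 2025 panel 193/2221 = 8.7%, the internal panel 259/1752 = 14.8% → the internal panel
Infrastructure: the 2025 panel 52/308 = 16.9%, the internal panel 128/438 = 29.2% → the internal panel
Overall: the 2025 panel 383/3076 = 12.5%, the internal panel 520/2484 = 20.9% → the internal panel
The internal panel wins overall and in every proposal group — no reversal.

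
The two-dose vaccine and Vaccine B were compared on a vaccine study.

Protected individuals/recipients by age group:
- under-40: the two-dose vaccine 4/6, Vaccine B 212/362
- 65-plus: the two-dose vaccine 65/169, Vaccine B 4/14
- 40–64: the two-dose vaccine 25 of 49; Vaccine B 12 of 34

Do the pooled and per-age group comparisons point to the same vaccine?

No

Under-40: the two-dose vaccine 4/6 = 66.7%, Vaccine B 212/362 = 58.6% → the two-dose vaccine
65-plus: the two-dose vaccine 65/169 = 38.5%, Vaccine B 4/14 = 28.6% → the two-dose vaccine
40–64: the two-dose vaccine 25/49 = 51.0%, Vaccine B 12/34 = 35.3% → the two-dose vaccine
Overall: the two-dose vaccine 94/224 = 42.0%, Vaccine B 228/410 = 55.6% → Vaccine B
The two-dose vaccine wins each age group but Vaccine B wins overall — the comparison reverses. The two-dose vaccine's recipients skew toward 65-plus, which has a lower base rate.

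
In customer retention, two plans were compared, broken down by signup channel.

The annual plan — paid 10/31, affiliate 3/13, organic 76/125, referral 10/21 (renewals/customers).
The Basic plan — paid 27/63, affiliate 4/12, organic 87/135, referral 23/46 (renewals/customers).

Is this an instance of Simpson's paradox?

Paid: the annual plan 10/31 = 32.3%, the Basic plan 27/63 = 42.9% → the Basic plan
Affiliate: the annual plan 3/13 = 23.1%, the Basic plan 4/12 = 33.3% → the Basic plan
Organic: the annual plan 76/125 = 60.8%, the Basic plan 87/135 = 64.4% → the Basic plan
Referral: the annual plan 10/21 = 47.6%, the Basic plan 23/46 = 50.0% → the Basic plan
Overall: the annual plan 99/190 = 52.1%, the Basic plan 141/256 = 55.1% → the Basic plan
The Basic plan wins overall and in every signup group — no reversal.

No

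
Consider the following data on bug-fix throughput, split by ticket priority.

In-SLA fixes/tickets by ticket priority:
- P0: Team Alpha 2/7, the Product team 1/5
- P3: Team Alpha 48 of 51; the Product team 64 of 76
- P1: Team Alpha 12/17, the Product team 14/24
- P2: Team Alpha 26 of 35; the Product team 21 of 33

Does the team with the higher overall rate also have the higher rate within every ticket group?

Yes

P0: Team Alpha 2/7 = 28.6%, the Product team 1/5 = 20.0% → Team Alpha
P3: Team Alpha 48/51 = 94.1%, the Product team 64/76 = 84.2% → Team Alpha
P1: Team Alpha 12/17 = 70.6%, the Product team 14/24 = 58.3% → Team Alpha
P2: Team Alpha 26/35 = 74.3%, the Product team 21/33 = 63.6% → Team Alpha
Overall: Team Alpha 88/110 = 80.0%, the Product team 100/138 = 72.5% → Team Alpha
Team Alpha wins overall and in every ticket group — no reversal.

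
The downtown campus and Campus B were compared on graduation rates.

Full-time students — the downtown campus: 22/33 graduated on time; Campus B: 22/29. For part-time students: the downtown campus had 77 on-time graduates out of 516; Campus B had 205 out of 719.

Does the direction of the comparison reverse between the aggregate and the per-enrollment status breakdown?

Full-time: the downtown campus 22/33 = 66.7%, Campus B 22/29 = 75.9% → Campus B
Part-time: the downtown campus 77/516 = 14.9%, Campus B 205/719 = 28.5% → Campus B
Overall: the downtown campus 99/549 = 18.0%, Campus B 227/748 = 30.3% → Campus B
Campus B wins overall and in every enrollment group — no reversal.

No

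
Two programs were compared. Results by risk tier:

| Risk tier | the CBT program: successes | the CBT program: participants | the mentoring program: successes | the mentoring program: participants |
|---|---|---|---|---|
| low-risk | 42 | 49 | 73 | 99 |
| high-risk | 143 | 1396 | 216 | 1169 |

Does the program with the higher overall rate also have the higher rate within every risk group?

Low-risk: the CBT program 42/49 = 85.7%, the mentoring program 73/99 = 73.7% → the CBT program
High-risk: the CBT program 143/1396 = 10.2%, the mentoring program 216/1169 = 18.5% → the mentoring program
Overall: the CBT program 185/1445 = 12.8%, the mentoring program 289/1268 = 22.8% → the mentoring program
Neither sweeps: the CBT program wins 1 of 2 groups, the mentoring program wins 1. The mentoring program wins overall but not every group — no Simpson reversal.

No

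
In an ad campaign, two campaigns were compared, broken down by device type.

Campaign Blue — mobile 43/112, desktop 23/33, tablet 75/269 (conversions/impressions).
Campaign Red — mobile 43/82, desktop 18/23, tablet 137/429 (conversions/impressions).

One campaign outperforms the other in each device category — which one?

Mobile: Campaign Blue 43/112 = 38.4%, Campaign Red 43/82 = 52.4% → Campaign Red
Desktop: Campaign Blue 23/33 = 69.7%, Campaign Red 18/23 = 78.3% → Campaign Red
Tablet: Campaign Blue 75/269 = 27.9%, Campaign Red 137/429 = 31.9% → Campaign Red
Campaign Red has the higher rate in all 3 groups.

Campaign Red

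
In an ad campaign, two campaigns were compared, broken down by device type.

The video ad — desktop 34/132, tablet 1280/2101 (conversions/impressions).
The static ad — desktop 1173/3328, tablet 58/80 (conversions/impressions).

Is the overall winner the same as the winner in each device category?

Desktop: the video ad 34/132 = 25.8%, the static ad 1173/3328 = 35.2% → the static ad
Tablet: the video ad 1280/2101 = 60.9%, the static ad 58/80 = 72.5% → the static ad
Overall: the video ad 1314/2233 = 58.8%, the static ad 1231/3408 = 36.1% → the video ad
The static ad wins each device group but the video ad wins overall — the comparison reverses. The static ad's impressions skew toward desktop, which has a lower base rate.

No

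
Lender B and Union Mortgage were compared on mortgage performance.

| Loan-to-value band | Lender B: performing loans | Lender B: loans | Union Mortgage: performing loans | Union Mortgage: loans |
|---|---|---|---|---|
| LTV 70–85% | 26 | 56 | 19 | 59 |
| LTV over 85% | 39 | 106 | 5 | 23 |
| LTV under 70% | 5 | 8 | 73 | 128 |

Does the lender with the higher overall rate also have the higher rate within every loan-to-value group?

No

LTV 70–85%: Lender B 26/56 = 46.4%, Union Mortgage 19/59 = 32.2% → Lender B
LTV over 85%: Lender B 39/106 = 36.8%, Union Mortgage 5/23 = 21.7% → Lender B
LTV under 70%: Lender B 5/8 = 62.5%, Union Mortgage 73/128 = 57.0% → Lender B
Overall: Lender B 70/170 = 41.2%, Union Mortgage 97/210 = 46.2% → Union Mortgage
Lender B wins each loan-to-value group but Union Mortgage wins overall — the comparison reverses. Lender B's loans skew toward LTV over 85%, which has a lower base rate.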